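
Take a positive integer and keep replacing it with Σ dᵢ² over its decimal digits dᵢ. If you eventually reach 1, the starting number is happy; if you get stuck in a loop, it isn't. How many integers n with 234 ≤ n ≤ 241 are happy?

234: 234 → 29 → 85 → 89 → 145 → 42 → 20 → 4 → 16 → 37 → 58 → 89  (repeats 89)
235: 235 → 38 → 73 → 58 → 89 → 145 → 42 → 20 → 4 → 16 → 37 → 58  (repeats 58)
236: 236 → 49 → 97 → 130 → 10 → 1  (reaches 1)
237: 237 → 62 → 40 → 16 → 37 → 58 → 89 → 145 → 42 → 20 → 4 → 16  (repeats 16)
238: 238 → 77 → 98 → 145 → 42 → 20 → 4 → 16 → 37 → 58 → 89 → 145  (repeats 145)
239: 239 → 94 → 97 → 130 → 10 → 1  (reaches 1)
240: 240 → 20 → 4 → 16 → 37 → 58 → 89 → 145 → 42 → 20  (repeats 20)
241: 241 → 21 → 5 → 25 → 29 → 85 → 89 → 145 → 42 → 20 → 4 → 16 → 37 → 58 → 89  (repeats 89)
happy: 236, 239

2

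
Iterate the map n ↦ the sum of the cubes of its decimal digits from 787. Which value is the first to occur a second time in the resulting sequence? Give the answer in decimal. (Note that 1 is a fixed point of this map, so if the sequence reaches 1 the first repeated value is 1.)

787 → 1198
1198 → 1243
1243 → 100
100 → 1  — reached the fixed point 1.
1 → 1, so 1 is the first repeated value.

1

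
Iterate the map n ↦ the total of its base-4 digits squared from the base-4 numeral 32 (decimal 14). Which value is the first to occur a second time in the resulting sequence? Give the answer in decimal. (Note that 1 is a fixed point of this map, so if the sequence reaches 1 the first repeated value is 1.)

14 = (3,2)_4 → 3² + 2² = 9 + 4 = 13
13 = (3,1)_4 → 3² + 1² = 9 + 1 = 10
10 = (2,2)_4 → 2² + 2² = 4 + 4 = 8
8 = (2,0)_4 → 2² + 0² = 4 + 0 = 4
4 = (1,0)_4 → 1² + 0² = 1 + 0 = 1  — reached the fixed point 1.
1 → 1, so 1 is the first repeated value.

1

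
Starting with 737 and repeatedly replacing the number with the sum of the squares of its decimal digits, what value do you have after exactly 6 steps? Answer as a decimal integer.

89

737 → 107
107 → 50
50 → 25
25 → 29
29 → 85
85 → 89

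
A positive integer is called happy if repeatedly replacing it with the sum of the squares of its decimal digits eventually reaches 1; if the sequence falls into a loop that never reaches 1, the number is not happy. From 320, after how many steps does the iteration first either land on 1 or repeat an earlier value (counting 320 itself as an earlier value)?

3

320 → 13
13 → 10
10 → 1  — reached 1.
That took 3 steps.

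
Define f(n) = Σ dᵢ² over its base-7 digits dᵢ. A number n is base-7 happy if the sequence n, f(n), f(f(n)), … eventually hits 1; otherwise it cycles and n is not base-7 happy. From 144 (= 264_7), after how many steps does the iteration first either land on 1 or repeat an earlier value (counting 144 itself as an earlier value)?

144 = (2,6,4)_7 → 2² + 6² + 4² = 56
56 = (1,1,0)_7 → 1² + 1² + 0² = 2
2 = (2)_7 → 2² = 4
4 = (4)_7 → 4² = 16
16 = (2,2)_7 → 2² + 2² = 8
8 = (1,1)_7 → 1² + 1² = 2  — 2 repeats.
That took 6 steps.

6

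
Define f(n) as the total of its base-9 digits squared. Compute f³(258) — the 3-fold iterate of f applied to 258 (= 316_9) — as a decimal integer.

258 = (3,1,6)_9 → 3² + 1² + 6² = 9 + 1 + 36 = 46
46 = (5,1)_9 → 5² + 1² = 25 + 1 = 26
26 = (2,8)_9 → 2² + 8² = 4 + 64 = 68

68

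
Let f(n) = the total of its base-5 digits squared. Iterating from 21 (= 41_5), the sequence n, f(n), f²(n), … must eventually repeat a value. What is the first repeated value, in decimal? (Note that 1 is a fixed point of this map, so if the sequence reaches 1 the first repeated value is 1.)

13

21 = (4,1)_5 → 17
17 = (3,2)_5 → 13
13 = (2,3)_5 → 13  — 13 already appeared earlier.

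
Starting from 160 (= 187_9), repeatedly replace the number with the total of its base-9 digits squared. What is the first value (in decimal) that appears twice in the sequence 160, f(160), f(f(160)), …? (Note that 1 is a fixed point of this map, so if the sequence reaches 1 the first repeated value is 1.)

68

160 = (1,8,7)_9 → 1² + 8² + 7² = 114
114 = (1,3,6)_9 → 1² + 3² + 6² = 46
46 = (5,1)_9 → 5² + 1² = 26
26 = (2,8)_9 → 2² + 8² = 68
68 = (7,5)_9 → 7² + 5² = 74
74 = (8,2)_9 → 8² + 2² = 68  — 68 already appeared earlier.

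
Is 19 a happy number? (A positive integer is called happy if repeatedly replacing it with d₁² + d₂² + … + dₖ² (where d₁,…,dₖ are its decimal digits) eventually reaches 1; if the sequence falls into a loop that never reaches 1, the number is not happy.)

19 → 82
82 → 68
68 → 100
100 → 1  — reached 1.

happy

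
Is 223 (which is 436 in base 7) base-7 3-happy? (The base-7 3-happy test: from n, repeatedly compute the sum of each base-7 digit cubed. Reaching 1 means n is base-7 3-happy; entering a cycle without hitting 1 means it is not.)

base-7 3-happy

223 = (4,3,6)_7 → 4³ + 3³ + 6³ = 307
307 = (6,1,6)_7 → 6³ + 1³ + 6³ = 433
433 = (1,1,5,6)_7 → 1³ + 1³ + 5³ + 6³ = 343
343 = (1,0,0,0)_7 → 1³ + 0³ + 0³ + 0³ = 1  — reached 1.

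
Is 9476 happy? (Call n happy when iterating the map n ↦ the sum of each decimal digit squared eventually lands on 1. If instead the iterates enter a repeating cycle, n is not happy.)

9476 → 9² + 4² + 7² + 6² = 81 + 16 + 49 + 36 = 182
182 → 1² + 8² + 2² = 1 + 64 + 4 = 69
69 → 6² + 9² = 36 + 81 = 117
117 → 1² + 1² + 7² = 1 + 1 + 49 = 51
51 → 5² + 1² = 25 + 1 = 26
26 → 2² + 6² = 4 + 36 = 40
40 → 4² + 0² = 16 + 0 = 16
16 → 1² + 6² = 1 + 36 = 37
37 → 3² + 7² = 9 + 49 = 58
58 → 5² + 8² = 25 + 64 = 89
89 → 8² + 9² = 64 + 81 = 145
145 → 1² + 4² + 5² = 1 + 16 + 25 = 42
42 → 4² + 2² = 16 + 4 = 20
20 → 2² + 0² = 4 + 0 = 4
4 → 4² = 16  — 16 already seen; the sequence cycles without reaching 1.

not happy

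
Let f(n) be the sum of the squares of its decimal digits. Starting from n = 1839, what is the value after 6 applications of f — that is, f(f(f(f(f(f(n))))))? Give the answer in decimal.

37

1839 → 1² + 8² + 3² + 9² = 1 + 64 + 9 + 81 = 155
155 → 1² + 5² + 5² = 1 + 25 + 25 = 51
51 → 5² + 1² = 25 + 1 = 26
26 → 2² + 6² = 4 + 36 = 40
40 → 4² + 0² = 16 + 0 = 16
16 → 1² + 6² = 1 + 36 = 37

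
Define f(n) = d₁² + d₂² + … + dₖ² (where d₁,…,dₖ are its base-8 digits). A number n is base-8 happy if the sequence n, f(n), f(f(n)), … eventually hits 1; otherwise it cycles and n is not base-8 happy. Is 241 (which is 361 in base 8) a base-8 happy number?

not base-8 happy

241 = (3,6,1)_8 → 3² + 6² + 1² = 46
46 = (5,6)_8 → 5² + 6² = 61
61 = (7,5)_8 → 7² + 5² = 74
74 = (1,1,2)_8 → 1² + 1² + 2² = 6
6 = (6)_8 → 6² = 36
36 = (4,4)_8 → 4² + 4² = 32
32 = (4,0)_8 → 4² + 0² = 16
16 = (2,0)_8 → 2² + 0² = 4
4 = (4)_8 → 4² = 16  — 16 already seen; the sequence cycles without reaching 1.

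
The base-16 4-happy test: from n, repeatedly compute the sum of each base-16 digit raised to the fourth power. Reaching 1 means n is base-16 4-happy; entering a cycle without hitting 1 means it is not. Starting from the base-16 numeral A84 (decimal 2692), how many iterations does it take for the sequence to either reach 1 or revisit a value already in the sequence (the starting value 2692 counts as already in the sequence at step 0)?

8

2692 = (10,8,4)_16 → 14352
14352 = (3,8,1,0)_16 → 4178
4178 = (1,0,5,2)_16 → 642
642 = (2,8,2)_16 → 4128
4128 = (1,0,2,0)_16 → 17
17 = (1,1)_16 → 2
2 = (2)_16 → 16
16 = (1,0)_16 → 1  — reached 1.
That took 8 steps.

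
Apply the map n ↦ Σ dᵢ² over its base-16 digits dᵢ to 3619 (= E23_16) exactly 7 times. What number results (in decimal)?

3619 = (14,2,3)_16 → 14² + 2² + 3² = 196 + 4 + 9 = 209
209 = (13,1)_16 → 13² + 1² = 169 + 1 = 170
170 = (10,10)_16 → 10² + 10² = 100 + 100 = 200
200 = (12,8)_16 → 12² + 8² = 144 + 64 = 208
208 = (13,0)_16 → 13² + 0² = 169 + 0 = 169
169 = (10,9)_16 → 10² + 9² = 100 + 81 = 181
181 = (11,5)_16 → 11² + 5² = 121 + 25 = 146

146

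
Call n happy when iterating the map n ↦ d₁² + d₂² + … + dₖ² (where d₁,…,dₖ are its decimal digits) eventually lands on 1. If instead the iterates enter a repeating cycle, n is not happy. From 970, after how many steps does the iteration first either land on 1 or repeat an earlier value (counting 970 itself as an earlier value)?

3

970 → 9² + 7² + 0² = 81 + 49 + 0 = 130
130 → 1² + 3² + 0² = 1 + 9 + 0 = 10
10 → 1² + 0² = 1 + 0 = 1  — reached 1.
That took 3 steps.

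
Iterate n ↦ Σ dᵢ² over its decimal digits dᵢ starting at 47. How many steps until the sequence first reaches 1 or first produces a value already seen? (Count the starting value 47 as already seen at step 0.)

47 → 4² + 7² = 65
65 → 6² + 5² = 61
61 → 6² + 1² = 37
37 → 3² + 7² = 58
58 → 5² + 8² = 89
89 → 8² + 9² = 145
145 → 1² + 4² + 5² = 42
42 → 4² + 2² = 20
20 → 2² + 0² = 4
4 → 4² = 16
16 → 1² + 6² = 37  — 37 repeats.
That took 11 steps.

11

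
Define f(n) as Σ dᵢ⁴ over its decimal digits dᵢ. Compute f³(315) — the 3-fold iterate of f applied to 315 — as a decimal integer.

315 → 707
707 → 4802
4802 → 4368

4368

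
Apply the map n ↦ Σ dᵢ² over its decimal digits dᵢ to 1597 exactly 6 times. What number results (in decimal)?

58

1597 → 1² + 5² + 9² + 7² = 1 + 25 + 81 + 49 = 156
156 → 1² + 5² + 6² = 1 + 25 + 36 = 62
62 → 6² + 2² = 36 + 4 = 40
40 → 4² + 0² = 16 + 0 = 16
16 → 1² + 6² = 1 + 36 = 37
37 → 3² + 7² = 9 + 49 = 58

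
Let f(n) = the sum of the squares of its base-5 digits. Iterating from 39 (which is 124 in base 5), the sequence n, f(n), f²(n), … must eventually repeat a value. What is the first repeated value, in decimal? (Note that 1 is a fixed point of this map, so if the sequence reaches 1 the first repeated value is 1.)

39 = (1,2,4)_5 → 1² + 2² + 4² = 1 + 4 + 16 = 21
21 = (4,1)_5 → 4² + 1² = 16 + 1 = 17
17 = (3,2)_5 → 3² + 2² = 9 + 4 = 13
13 = (2,3)_5 → 2² + 3² = 4 + 9 = 13  — 13 already appeared earlier.

13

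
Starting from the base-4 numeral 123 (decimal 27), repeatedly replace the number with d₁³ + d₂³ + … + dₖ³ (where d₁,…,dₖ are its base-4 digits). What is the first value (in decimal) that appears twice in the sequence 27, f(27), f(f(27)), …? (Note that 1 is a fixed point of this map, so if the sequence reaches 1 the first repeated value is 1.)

9

27 = (1,2,3)_4 → 1³ + 2³ + 3³ = 1 + 8 + 27 = 36
36 = (2,1,0)_4 → 2³ + 1³ + 0³ = 8 + 1 + 0 = 9
9 = (2,1)_4 → 2³ + 1³ = 8 + 1 = 9  — 9 already appeared earlier.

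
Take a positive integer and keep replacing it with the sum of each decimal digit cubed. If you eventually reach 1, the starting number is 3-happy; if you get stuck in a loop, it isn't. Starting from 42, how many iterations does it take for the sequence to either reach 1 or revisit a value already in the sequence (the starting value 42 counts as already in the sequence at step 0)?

42 → 72
72 → 351
351 → 153
153 → 153  — 153 repeats.
That took 4 steps.

4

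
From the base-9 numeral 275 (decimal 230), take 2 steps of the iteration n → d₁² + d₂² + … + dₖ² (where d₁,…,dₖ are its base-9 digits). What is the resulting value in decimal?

230 = (2,7,5)_9 → 2² + 7² + 5² = 78
78 = (8,6)_9 → 8² + 6² = 100

100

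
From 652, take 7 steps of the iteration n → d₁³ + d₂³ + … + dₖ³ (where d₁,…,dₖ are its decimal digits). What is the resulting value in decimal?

133

652 → 349
349 → 820
820 → 520
520 → 133
133 → 55
55 → 250
250 → 133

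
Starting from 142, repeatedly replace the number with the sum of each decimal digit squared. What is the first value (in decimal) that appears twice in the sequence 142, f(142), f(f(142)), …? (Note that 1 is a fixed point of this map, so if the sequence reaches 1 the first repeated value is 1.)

142 → 1² + 4² + 2² = 21
21 → 2² + 1² = 5
5 → 5² = 25
25 → 2² + 5² = 29
29 → 2² + 9² = 85
85 → 8² + 5² = 89
89 → 8² + 9² = 145
145 → 1² + 4² + 5² = 42
42 → 4² + 2² = 20
20 → 2² + 0² = 4
4 → 4² = 16
16 → 1² + 6² = 37
37 → 3² + 7² = 58
58 → 5² + 8² = 89  — 89 already appeared earlier.

89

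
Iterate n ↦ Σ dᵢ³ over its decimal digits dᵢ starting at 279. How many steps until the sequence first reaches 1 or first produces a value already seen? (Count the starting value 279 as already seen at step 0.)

279 → 2³ + 7³ + 9³ = 8 + 343 + 729 = 1080
1080 → 1³ + 0³ + 8³ + 0³ = 1 + 0 + 512 + 0 = 513
513 → 5³ + 1³ + 3³ = 125 + 1 + 27 = 153
153 → 1³ + 5³ + 3³ = 1 + 125 + 27 = 153  — 153 repeats.
That took 4 steps.

4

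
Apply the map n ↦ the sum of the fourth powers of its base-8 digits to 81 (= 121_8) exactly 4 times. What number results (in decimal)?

256

81 = (1,2,1)_8 → 18
18 = (2,2)_8 → 32
32 = (4,0)_8 → 256
256 = (4,0,0)_8 → 256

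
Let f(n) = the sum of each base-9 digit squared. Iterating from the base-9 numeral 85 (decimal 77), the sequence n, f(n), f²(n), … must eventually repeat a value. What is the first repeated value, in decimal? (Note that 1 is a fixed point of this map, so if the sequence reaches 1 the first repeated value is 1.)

89

77 = (8,5)_9 → 89
89 = (1,0,8)_9 → 65
65 = (7,2)_9 → 53
53 = (5,8)_9 → 89  — 89 already appeared earlier.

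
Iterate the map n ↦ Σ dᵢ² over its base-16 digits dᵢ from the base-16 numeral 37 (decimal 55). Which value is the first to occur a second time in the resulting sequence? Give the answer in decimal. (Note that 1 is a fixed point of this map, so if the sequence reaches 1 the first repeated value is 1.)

55 = (3,7)_16 → 3² + 7² = 58
58 = (3,10)_16 → 3² + 10² = 109
109 = (6,13)_16 → 6² + 13² = 205
205 = (12,13)_16 → 12² + 13² = 313
313 = (1,3,9)_16 → 1² + 3² + 9² = 91
91 = (5,11)_16 → 5² + 11² = 146
146 = (9,2)_16 → 9² + 2² = 85
85 = (5,5)_16 → 5² + 5² = 50
50 = (3,2)_16 → 3² + 2² = 13
13 = (13)_16 → 13² = 169
169 = (10,9)_16 → 10² + 9² = 181
181 = (11,5)_16 → 11² + 5² = 146  — 146 already appeared earlier.

146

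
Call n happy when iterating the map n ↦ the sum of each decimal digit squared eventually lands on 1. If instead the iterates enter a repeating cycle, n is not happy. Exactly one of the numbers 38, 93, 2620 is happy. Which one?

38: 38 → 73 → 58 → 89 → 145 → 42 → 20 → 4 → 16 → 37 → 58  — repeats 58 (not happy)
93: 93 → 90 → 81 → 65 → 61 → 37 → 58 → 89 → 145 → 42 → 20 → 4 → 16 → 37  — repeats 37 (not happy)
2620: 2620 → 44 → 32 → 13 → 10 → 1  — reaches 1 (happy)

2620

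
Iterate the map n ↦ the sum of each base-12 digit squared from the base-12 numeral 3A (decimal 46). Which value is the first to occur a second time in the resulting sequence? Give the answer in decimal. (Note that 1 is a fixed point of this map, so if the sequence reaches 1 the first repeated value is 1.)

46 = (3,10)_12 → 3² + 10² = 9 + 100 = 109
109 = (9,1)_12 → 9² + 1² = 81 + 1 = 82
82 = (6,10)_12 → 6² + 10² = 36 + 100 = 136
136 = (11,4)_12 → 11² + 4² = 121 + 16 = 137
137 = (11,5)_12 → 11² + 5² = 121 + 25 = 146
146 = (1,0,2)_12 → 1² + 0² + 2² = 1 + 0 + 4 = 5
5 = (5)_12 → 5² = 25
25 = (2,1)_12 → 2² + 1² = 4 + 1 = 5  — 5 already appeared earlier.

5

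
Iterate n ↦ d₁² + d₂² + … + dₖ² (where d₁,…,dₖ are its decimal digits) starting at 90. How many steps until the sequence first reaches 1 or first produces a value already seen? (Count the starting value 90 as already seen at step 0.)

90 → 9² + 0² = 81 + 0 = 81
81 → 8² + 1² = 64 + 1 = 65
65 → 6² + 5² = 36 + 25 = 61
61 → 6² + 1² = 36 + 1 = 37
37 → 3² + 7² = 9 + 49 = 58
58 → 5² + 8² = 25 + 64 = 89
89 → 8² + 9² = 64 + 81 = 145
145 → 1² + 4² + 5² = 1 + 16 + 25 = 42
42 → 4² + 2² = 16 + 4 = 20
20 → 2² + 0² = 4 + 0 = 4
4 → 4² = 16
16 → 1² + 6² = 1 + 36 = 37  — 37 repeats.
That took 12 steps.

12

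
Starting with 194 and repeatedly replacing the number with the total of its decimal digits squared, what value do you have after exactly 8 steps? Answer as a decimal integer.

58

194 → 98
98 → 145
145 → 42
42 → 20
20 → 4
4 → 16
16 → 37
37 → 58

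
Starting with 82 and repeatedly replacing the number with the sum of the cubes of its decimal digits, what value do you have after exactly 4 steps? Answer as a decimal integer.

82 → 8³ + 2³ = 512 + 8 = 520
520 → 5³ + 2³ + 0³ = 125 + 8 + 0 = 133
133 → 1³ + 3³ + 3³ = 1 + 27 + 27 = 55
55 → 5³ + 5³ = 125 + 125 = 250

250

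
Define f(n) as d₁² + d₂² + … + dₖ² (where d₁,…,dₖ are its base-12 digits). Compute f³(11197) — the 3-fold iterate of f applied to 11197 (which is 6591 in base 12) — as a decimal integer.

69

11197 = (6,5,9,1)_12 → 6² + 5² + 9² + 1² = 143
143 = (11,11)_12 → 11² + 11² = 242
242 = (1,8,2)_12 → 1² + 8² + 2² = 69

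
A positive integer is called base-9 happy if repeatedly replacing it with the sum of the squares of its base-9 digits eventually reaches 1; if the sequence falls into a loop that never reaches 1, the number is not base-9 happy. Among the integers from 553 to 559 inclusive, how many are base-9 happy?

553: 553 → 101 → 9 → 1  (reaches 1)
554: 554 → 110 → 14 → 26 → 68 → 74 → 68  (repeats 68)
555: 555 → 121 → 33 → 45 → 25 → 53 → 89 → 65 → 53  (repeats 53)
556: 556 → 134 → 90 → 2 → 4 → 16 → 50 → 50  (repeats 50)
557: 557 → 149 → 75 → 73 → 65 → 53 → 89 → 65  (repeats 65)
558: 558 → 100 → 6 → 36 → 16 → 50 → 50  (repeats 50)
559: 559 → 101 → 9 → 1  (reaches 1)
base-9 happy: 553, 559

2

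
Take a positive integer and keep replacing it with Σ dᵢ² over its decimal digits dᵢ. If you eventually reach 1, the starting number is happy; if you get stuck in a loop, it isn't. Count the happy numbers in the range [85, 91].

85: 85 → 89 → 145 → 42 → 20 → 4 → 16 → 37 → 58 → 89  — not happy
86: 86 → 100 → 1  — happy
87: 87 → 113 → 11 → 2 → 4 → 16 → 37 → 58 → 89 → 145 → 42 → 20 → 4  — not happy
88: 88 → 128 → 69 → 117 → 51 → 26 → 40 → 16 → 37 → 58 → 89 → 145 → 42 → 20 → 4 → 16  — not happy
89: 89 → 145 → 42 → 20 → 4 → 16 → 37 → 58 → 89  — not happy
90: 90 → 81 → 65 → 61 → 37 → 58 → 89 → 145 → 42 → 20 → 4 → 16 → 37  — not happy
91: 91 → 82 → 68 → 100 → 1  — happy
happy: 86, 91

2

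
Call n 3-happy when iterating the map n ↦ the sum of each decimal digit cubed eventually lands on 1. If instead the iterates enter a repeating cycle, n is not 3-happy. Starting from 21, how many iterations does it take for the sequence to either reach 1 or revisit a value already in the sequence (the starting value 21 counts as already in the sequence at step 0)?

21 → 9
9 → 729
729 → 1080
1080 → 513
513 → 153
153 → 153  — 153 repeats.
That took 6 steps.

6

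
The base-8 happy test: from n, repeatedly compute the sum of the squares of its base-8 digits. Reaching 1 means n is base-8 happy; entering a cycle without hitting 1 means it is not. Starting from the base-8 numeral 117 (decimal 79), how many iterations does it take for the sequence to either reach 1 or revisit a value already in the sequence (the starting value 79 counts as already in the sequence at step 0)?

8

79 = (1,1,7)_8 → 1² + 1² + 7² = 1 + 1 + 49 = 51
51 = (6,3)_8 → 6² + 3² = 36 + 9 = 45
45 = (5,5)_8 → 5² + 5² = 25 + 25 = 50
50 = (6,2)_8 → 6² + 2² = 36 + 4 = 40
40 = (5,0)_8 → 5² + 0² = 25 + 0 = 25
25 = (3,1)_8 → 3² + 1² = 9 + 1 = 10
10 = (1,2)_8 → 1² + 2² = 1 + 4 = 5
5 = (5)_8 → 5² = 25  — 25 repeats.
That took 8 steps.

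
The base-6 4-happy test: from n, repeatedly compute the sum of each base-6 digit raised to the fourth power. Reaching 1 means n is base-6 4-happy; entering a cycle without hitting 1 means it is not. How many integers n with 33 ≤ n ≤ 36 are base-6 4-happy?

33: 33 → 706 → 419 → 1332 → 2 → 16 → 272 → 99 → 353 → 963 → 609 → 978 → 338 → 114 → 82 → 273 → 164 → 353  — not base-6 4-happy
34: 34 → 881 → 897 → 962 → 544 → 353 → 963 → 609 → 978 → 338 → 114 → 82 → 273 → 164 → 353  — not base-6 4-happy
35: 35 → 1250 → 1153 → 642 → 1266 → 1251 → 1218 → 1331 → 1251  — not base-6 4-happy
36: 36 → 1  — base-6 4-happy
base-6 4-happy: 36

1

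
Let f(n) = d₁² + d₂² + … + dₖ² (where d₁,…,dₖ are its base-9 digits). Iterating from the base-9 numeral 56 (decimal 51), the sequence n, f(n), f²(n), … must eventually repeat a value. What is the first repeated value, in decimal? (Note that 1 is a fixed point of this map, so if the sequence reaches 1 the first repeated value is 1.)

65

51 = (5,6)_9 → 5² + 6² = 25 + 36 = 61
61 = (6,7)_9 → 6² + 7² = 36 + 49 = 85
85 = (1,0,4)_9 → 1² + 0² + 4² = 1 + 0 + 16 = 17
17 = (1,8)_9 → 1² + 8² = 1 + 64 = 65
65 = (7,2)_9 → 7² + 2² = 49 + 4 = 53
53 = (5,8)_9 → 5² + 8² = 25 + 64 = 89
89 = (1,0,8)_9 → 1² + 0² + 8² = 1 + 0 + 64 = 65  — 65 already appeared earlier.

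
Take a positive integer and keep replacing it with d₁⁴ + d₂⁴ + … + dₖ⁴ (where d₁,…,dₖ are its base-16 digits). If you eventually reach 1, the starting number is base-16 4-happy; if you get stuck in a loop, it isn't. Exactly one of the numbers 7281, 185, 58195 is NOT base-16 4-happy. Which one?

7281: 7281 → 23139 → 12002 → 76864 → 21009 → 643 → 4193 → 1298 → 642 → 4128 → 17 → 2 → 16 → 1  — reaches 1 (base-16 4-happy)
185: 185 → 21202 → 29218 → 2449 → 13123 → 499 → 50707 → 22114 → 3233 → 30737 → 6499 → 7939 → 50707  — repeats 50707 (not base-16 4-happy)
58195: 58195 → 39203 → 13219 → 10243 → 4193 → 1298 → 642 → 4128 → 17 → 2 → 16 → 1  — reaches 1 (base-16 4-happy)

185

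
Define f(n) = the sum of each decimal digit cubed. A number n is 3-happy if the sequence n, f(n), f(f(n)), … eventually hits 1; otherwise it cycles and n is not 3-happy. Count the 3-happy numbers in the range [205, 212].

205: 205 → 133 → 55 → 250 → 133  — not 3-happy
206: 206 → 224 → 80 → 512 → 134 → 92 → 737 → 713 → 371 → 371  — not 3-happy
207: 207 → 351 → 153 → 153  — not 3-happy
208: 208 → 520 → 133 → 55 → 250 → 133  — not 3-happy
209: 209 → 737 → 713 → 371 → 371  — not 3-happy
210: 210 → 9 → 729 → 1080 → 513 → 153 → 153  — not 3-happy
211: 211 → 10 → 1  — 3-happy
212: 212 → 17 → 344 → 155 → 251 → 134 → 92 → 737 → 713 → 371 → 371  — not 3-happy
3-happy: 211

1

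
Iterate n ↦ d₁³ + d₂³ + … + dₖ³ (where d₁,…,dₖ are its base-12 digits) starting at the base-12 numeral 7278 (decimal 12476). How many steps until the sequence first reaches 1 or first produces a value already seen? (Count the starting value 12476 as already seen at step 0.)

12476 = (7,2,7,8)_12 → 7³ + 2³ + 7³ + 8³ = 1206
1206 = (8,4,6)_12 → 8³ + 4³ + 6³ = 792
792 = (5,6,0)_12 → 5³ + 6³ + 0³ = 341
341 = (2,4,5)_12 → 2³ + 4³ + 5³ = 197
197 = (1,4,5)_12 → 1³ + 4³ + 5³ = 190
190 = (1,3,10)_12 → 1³ + 3³ + 10³ = 1028
1028 = (7,1,8)_12 → 7³ + 1³ + 8³ = 856
856 = (5,11,4)_12 → 5³ + 11³ + 4³ = 1520
1520 = (10,6,8)_12 → 10³ + 6³ + 8³ = 1728
1728 = (1,0,0,0)_12 → 1³ + 0³ + 0³ + 0³ = 1  — reached 1.
That took 10 steps.

10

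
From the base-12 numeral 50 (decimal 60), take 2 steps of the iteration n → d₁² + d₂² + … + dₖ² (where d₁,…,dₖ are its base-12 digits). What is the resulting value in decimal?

5

60 = (5,0)_12 → 5² + 0² = 25
25 = (2,1)_12 → 2² + 1² = 5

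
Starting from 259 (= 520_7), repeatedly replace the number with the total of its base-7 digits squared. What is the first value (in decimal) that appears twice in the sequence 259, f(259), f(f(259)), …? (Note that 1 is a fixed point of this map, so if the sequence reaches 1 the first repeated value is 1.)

259 = (5,2,0)_7 → 29
29 = (4,1)_7 → 17
17 = (2,3)_7 → 13
13 = (1,6)_7 → 37
37 = (5,2)_7 → 29  — 29 already appeared earlier.

29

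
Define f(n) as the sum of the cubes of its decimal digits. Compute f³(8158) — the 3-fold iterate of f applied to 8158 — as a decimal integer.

352

8158 → 8³ + 1³ + 5³ + 8³ = 1150
1150 → 1³ + 1³ + 5³ + 0³ = 127
127 → 1³ + 2³ + 7³ = 352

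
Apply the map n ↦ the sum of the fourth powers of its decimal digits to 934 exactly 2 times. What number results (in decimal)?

16049

934 → 9⁴ + 3⁴ + 4⁴ = 6561 + 81 + 256 = 6898
6898 → 6⁴ + 8⁴ + 9⁴ + 8⁴ = 1296 + 4096 + 6561 + 4096 = 16049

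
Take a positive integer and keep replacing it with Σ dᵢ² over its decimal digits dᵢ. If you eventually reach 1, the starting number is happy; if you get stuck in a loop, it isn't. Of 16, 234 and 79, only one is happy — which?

16: 16 → 37 → 58 → 89 → 145 → 42 → 20 → 4 → 16  — repeats 16 (not happy)
234: 234 → 29 → 85 → 89 → 145 → 42 → 20 → 4 → 16 → 37 → 58 → 89  — repeats 89 (not happy)
79: 79 → 130 → 10 → 1  — reaches 1 (happy)

79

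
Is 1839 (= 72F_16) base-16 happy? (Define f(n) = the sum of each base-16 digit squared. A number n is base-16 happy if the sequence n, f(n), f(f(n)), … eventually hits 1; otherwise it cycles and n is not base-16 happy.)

base-16 happy

1839 = (7,2,15)_16 → 7² + 2² + 15² = 49 + 4 + 225 = 278
278 = (1,1,6)_16 → 1² + 1² + 6² = 1 + 1 + 36 = 38
38 = (2,6)_16 → 2² + 6² = 4 + 36 = 40
40 = (2,8)_16 → 2² + 8² = 4 + 64 = 68
68 = (4,4)_16 → 4² + 4² = 16 + 16 = 32
32 = (2,0)_16 → 2² + 0² = 4 + 0 = 4
4 = (4)_16 → 4² = 16
16 = (1,0)_16 → 1² + 0² = 1 + 0 = 1  — reached 1.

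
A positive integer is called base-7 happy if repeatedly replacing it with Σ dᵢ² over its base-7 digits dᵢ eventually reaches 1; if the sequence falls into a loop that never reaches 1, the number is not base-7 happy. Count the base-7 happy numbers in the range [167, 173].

1

167: 167 → 49 → 1  (reaches 1)
168: 168 → 18 → 20 → 40 → 50 → 2 → 4 → 16 → 8 → 2  (repeats 2)
169: 169 → 19 → 29 → 17 → 13 → 37 → 29  (repeats 29)
170: 170 → 22 → 10 → 10  (repeats 10)
171: 171 → 27 → 45 → 45  (repeats 45)
172: 172 → 34 → 52 → 10 → 10  (repeats 10)
173: 173 → 43 → 37 → 29 → 17 → 13 → 37  (repeats 37)
base-7 happy: 167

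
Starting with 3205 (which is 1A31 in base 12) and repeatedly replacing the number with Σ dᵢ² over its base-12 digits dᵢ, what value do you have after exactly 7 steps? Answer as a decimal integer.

3205 = (1,10,3,1)_12 → 1² + 10² + 3² + 1² = 111
111 = (9,3)_12 → 9² + 3² = 90
90 = (7,6)_12 → 7² + 6² = 85
85 = (7,1)_12 → 7² + 1² = 50
50 = (4,2)_12 → 4² + 2² = 20
20 = (1,8)_12 → 1² + 8² = 65
65 = (5,5)_12 → 5² + 5² = 50

50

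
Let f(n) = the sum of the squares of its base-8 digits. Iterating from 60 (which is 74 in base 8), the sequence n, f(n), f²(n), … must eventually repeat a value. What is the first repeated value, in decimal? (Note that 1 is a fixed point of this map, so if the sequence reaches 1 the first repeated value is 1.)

4

60 = (7,4)_8 → 7² + 4² = 65
65 = (1,0,1)_8 → 1² + 0² + 1² = 2
2 = (2)_8 → 2² = 4
4 = (4)_8 → 4² = 16
16 = (2,0)_8 → 2² + 0² = 4  — 4 already appeared earlier.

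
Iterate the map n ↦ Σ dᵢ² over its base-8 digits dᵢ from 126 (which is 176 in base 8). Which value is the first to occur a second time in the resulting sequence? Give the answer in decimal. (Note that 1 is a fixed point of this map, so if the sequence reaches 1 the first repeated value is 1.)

126 = (1,7,6)_8 → 1² + 7² + 6² = 1 + 49 + 36 = 86
86 = (1,2,6)_8 → 1² + 2² + 6² = 1 + 4 + 36 = 41
41 = (5,1)_8 → 5² + 1² = 25 + 1 = 26
26 = (3,2)_8 → 3² + 2² = 9 + 4 = 13
13 = (1,5)_8 → 1² + 5² = 1 + 25 = 26  — 26 already appeared earlier.

26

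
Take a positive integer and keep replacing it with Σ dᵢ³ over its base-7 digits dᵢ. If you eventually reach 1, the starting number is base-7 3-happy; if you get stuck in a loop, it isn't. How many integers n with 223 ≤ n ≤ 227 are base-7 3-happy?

1

223: 223 → 307 → 433 → 343 → 1  (reaches 1)
224: 224 → 128 → 80 → 92 → 218 → 92  (repeats 92)
225: 225 → 129 → 99 → 9 → 9  (repeats 9)
226: 226 → 136 → 160 → 244 → 496 → 244  (repeats 244)
227: 227 → 155 → 29 → 65 → 17 → 35 → 125 → 251 → 341 → 557 → 137 → 197 → 65  (repeats 65)
base-7 3-happy: 223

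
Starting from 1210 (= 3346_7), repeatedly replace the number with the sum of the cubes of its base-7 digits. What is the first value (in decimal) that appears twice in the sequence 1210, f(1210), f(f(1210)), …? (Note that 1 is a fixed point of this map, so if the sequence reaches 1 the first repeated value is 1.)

1210 = (3,3,4,6)_7 → 3³ + 3³ + 4³ + 6³ = 27 + 27 + 64 + 216 = 334
334 = (6,5,5)_7 → 6³ + 5³ + 5³ = 216 + 125 + 125 = 466
466 = (1,2,3,4)_7 → 1³ + 2³ + 3³ + 4³ = 1 + 8 + 27 + 64 = 100
100 = (2,0,2)_7 → 2³ + 0³ + 2³ = 8 + 0 + 8 = 16
16 = (2,2)_7 → 2³ + 2³ = 8 + 8 = 16  — 16 already appeared earlier.

16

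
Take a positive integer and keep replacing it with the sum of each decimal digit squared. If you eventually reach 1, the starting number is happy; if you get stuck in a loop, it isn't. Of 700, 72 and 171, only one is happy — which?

700: 700 → 49 → 97 → 130 → 10 → 1  — reaches 1 (happy)
72: 72 → 53 → 34 → 25 → 29 → 85 → 89 → 145 → 42 → 20 → 4 → 16 → 37 → 58 → 89  — repeats 89 (not happy)
171: 171 → 51 → 26 → 40 → 16 → 37 → 58 → 89 → 145 → 42 → 20 → 4 → 16  — repeats 16 (not happy)

700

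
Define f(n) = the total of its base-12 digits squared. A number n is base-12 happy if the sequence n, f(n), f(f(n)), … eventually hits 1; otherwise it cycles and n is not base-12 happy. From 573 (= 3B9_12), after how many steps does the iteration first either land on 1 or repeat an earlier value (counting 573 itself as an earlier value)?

9

573 = (3,11,9)_12 → 211
211 = (1,5,7)_12 → 75
75 = (6,3)_12 → 45
45 = (3,9)_12 → 90
90 = (7,6)_12 → 85
85 = (7,1)_12 → 50
50 = (4,2)_12 → 20
20 = (1,8)_12 → 65
65 = (5,5)_12 → 50  — 50 repeats.
That took 9 steps.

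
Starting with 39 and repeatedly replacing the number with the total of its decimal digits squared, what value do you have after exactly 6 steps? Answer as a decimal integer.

58

39 → 3² + 9² = 90
90 → 9² + 0² = 81
81 → 8² + 1² = 65
65 → 6² + 5² = 61
61 → 6² + 1² = 37
37 → 3² + 7² = 58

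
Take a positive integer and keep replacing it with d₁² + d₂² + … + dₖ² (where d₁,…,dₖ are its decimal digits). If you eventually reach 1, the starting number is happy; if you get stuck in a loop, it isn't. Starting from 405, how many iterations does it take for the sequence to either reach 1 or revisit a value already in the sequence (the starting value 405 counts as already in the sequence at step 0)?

405 → 4² + 0² + 5² = 41
41 → 4² + 1² = 17
17 → 1² + 7² = 50
50 → 5² + 0² = 25
25 → 2² + 5² = 29
29 → 2² + 9² = 85
85 → 8² + 5² = 89
89 → 8² + 9² = 145
145 → 1² + 4² + 5² = 42
42 → 4² + 2² = 20
20 → 2² + 0² = 4
4 → 4² = 16
16 → 1² + 6² = 37
37 → 3² + 7² = 58
58 → 5² + 8² = 89  — 89 repeats.
That took 15 steps.

15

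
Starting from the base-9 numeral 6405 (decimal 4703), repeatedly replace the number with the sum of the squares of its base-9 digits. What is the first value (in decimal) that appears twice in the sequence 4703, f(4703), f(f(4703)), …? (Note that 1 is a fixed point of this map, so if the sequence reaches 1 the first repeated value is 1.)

4703 = (6,4,0,5)_9 → 6² + 4² + 0² + 5² = 36 + 16 + 0 + 25 = 77
77 = (8,5)_9 → 8² + 5² = 64 + 25 = 89
89 = (1,0,8)_9 → 1² + 0² + 8² = 1 + 0 + 64 = 65
65 = (7,2)_9 → 7² + 2² = 49 + 4 = 53
53 = (5,8)_9 → 5² + 8² = 25 + 64 = 89  — 89 already appeared earlier.

89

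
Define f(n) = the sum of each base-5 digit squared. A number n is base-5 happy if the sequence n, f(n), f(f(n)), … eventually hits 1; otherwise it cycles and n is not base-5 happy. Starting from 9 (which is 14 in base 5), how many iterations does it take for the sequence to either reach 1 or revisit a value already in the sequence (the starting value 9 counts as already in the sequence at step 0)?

3

9 = (1,4)_5 → 1² + 4² = 1 + 16 = 17
17 = (3,2)_5 → 3² + 2² = 9 + 4 = 13
13 = (2,3)_5 → 2² + 3² = 4 + 9 = 13  — 13 repeats.
That took 3 steps.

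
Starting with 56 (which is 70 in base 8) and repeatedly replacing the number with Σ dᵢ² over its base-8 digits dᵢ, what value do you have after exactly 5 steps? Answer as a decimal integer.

13

56 = (7,0)_8 → 7² + 0² = 49 + 0 = 49
49 = (6,1)_8 → 6² + 1² = 36 + 1 = 37
37 = (4,5)_8 → 4² + 5² = 16 + 25 = 41
41 = (5,1)_8 → 5² + 1² = 25 + 1 = 26
26 = (3,2)_8 → 3² + 2² = 9 + 4 = 13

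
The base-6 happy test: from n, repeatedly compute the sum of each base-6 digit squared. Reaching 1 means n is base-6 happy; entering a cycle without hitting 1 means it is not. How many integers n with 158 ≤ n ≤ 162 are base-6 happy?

1

158: 158 → 24 → 16 → 20 → 13 → 5 → 25 → 17 → 29 → 41 → 26 → 20  — not base-6 happy
159: 159 → 29 → 41 → 26 → 20 → 13 → 5 → 25 → 17 → 29  — not base-6 happy
160: 160 → 36 → 1  — base-6 happy
161: 161 → 45 → 11 → 26 → 20 → 13 → 5 → 25 → 17 → 29 → 41 → 26  — not base-6 happy
162: 162 → 25 → 17 → 29 → 41 → 26 → 20 → 13 → 5 → 25  — not base-6 happy
base-6 happy: 160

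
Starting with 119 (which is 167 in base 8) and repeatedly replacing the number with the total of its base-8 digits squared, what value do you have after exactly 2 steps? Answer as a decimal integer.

119 = (1,6,7)_8 → 1² + 6² + 7² = 1 + 36 + 49 = 86
86 = (1,2,6)_8 → 1² + 2² + 6² = 1 + 4 + 36 = 41

41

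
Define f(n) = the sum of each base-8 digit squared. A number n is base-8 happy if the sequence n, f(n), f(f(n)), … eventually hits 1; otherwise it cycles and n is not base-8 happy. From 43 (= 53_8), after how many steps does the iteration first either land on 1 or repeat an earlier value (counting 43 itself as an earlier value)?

43 = (5,3)_8 → 5² + 3² = 34
34 = (4,2)_8 → 4² + 2² = 20
20 = (2,4)_8 → 2² + 4² = 20  — 20 repeats.
That took 3 steps.

3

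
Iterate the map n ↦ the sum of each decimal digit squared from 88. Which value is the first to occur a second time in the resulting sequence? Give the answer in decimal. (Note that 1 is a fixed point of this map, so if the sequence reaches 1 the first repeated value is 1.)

88 → 8² + 8² = 64 + 64 = 128
128 → 1² + 2² + 8² = 1 + 4 + 64 = 69
69 → 6² + 9² = 36 + 81 = 117
117 → 1² + 1² + 7² = 1 + 1 + 49 = 51
51 → 5² + 1² = 25 + 1 = 26
26 → 2² + 6² = 4 + 36 = 40
40 → 4² + 0² = 16 + 0 = 16
16 → 1² + 6² = 1 + 36 = 37
37 → 3² + 7² = 9 + 49 = 58
58 → 5² + 8² = 25 + 64 = 89
89 → 8² + 9² = 64 + 81 = 145
145 → 1² + 4² + 5² = 1 + 16 + 25 = 42
42 → 4² + 2² = 16 + 4 = 20
20 → 2² + 0² = 4 + 0 = 4
4 → 4² = 16  — 16 already appeared earlier.

16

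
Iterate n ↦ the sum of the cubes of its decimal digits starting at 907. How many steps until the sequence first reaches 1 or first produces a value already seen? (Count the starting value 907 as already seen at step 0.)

5

907 → 9³ + 0³ + 7³ = 729 + 0 + 343 = 1072
1072 → 1³ + 0³ + 7³ + 2³ = 1 + 0 + 343 + 8 = 352
352 → 3³ + 5³ + 2³ = 27 + 125 + 8 = 160
160 → 1³ + 6³ + 0³ = 1 + 216 + 0 = 217
217 → 2³ + 1³ + 7³ = 8 + 1 + 343 = 352  — 352 repeats.
That took 5 steps.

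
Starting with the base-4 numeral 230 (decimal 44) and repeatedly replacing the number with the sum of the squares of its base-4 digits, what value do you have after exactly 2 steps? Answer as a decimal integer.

44 = (2,3,0)_4 → 2² + 3² + 0² = 13
13 = (3,1)_4 → 3² + 1² = 10

10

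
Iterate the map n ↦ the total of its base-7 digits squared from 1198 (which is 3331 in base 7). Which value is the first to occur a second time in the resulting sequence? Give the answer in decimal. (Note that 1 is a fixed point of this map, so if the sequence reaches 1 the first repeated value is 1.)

1198 = (3,3,3,1)_7 → 3² + 3² + 3² + 1² = 9 + 9 + 9 + 1 = 28
28 = (4,0)_7 → 4² + 0² = 16 + 0 = 16
16 = (2,2)_7 → 2² + 2² = 4 + 4 = 8
8 = (1,1)_7 → 1² + 1² = 1 + 1 = 2
2 = (2)_7 → 2² = 4
4 = (4)_7 → 4² = 16  — 16 already appeared earlier.

16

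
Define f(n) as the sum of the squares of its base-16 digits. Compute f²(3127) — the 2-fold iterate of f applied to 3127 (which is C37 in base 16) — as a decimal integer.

3127 = (12,3,7)_16 → 12² + 3² + 7² = 202
202 = (12,10)_16 → 12² + 10² = 244

244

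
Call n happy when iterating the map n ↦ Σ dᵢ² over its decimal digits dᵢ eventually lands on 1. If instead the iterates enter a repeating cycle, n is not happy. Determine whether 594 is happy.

not happy

594 → 5² + 9² + 4² = 25 + 81 + 16 = 122
122 → 1² + 2² + 2² = 1 + 4 + 4 = 9
9 → 9² = 81
81 → 8² + 1² = 64 + 1 = 65
65 → 6² + 5² = 36 + 25 = 61
61 → 6² + 1² = 36 + 1 = 37
37 → 3² + 7² = 9 + 49 = 58
58 → 5² + 8² = 25 + 64 = 89
89 → 8² + 9² = 64 + 81 = 145
145 → 1² + 4² + 5² = 1 + 16 + 25 = 42
42 → 4² + 2² = 16 + 4 = 20
20 → 2² + 0² = 4 + 0 = 4
4 → 4² = 16
16 → 1² + 6² = 1 + 36 = 37  — 37 already seen; the sequence cycles without reaching 1.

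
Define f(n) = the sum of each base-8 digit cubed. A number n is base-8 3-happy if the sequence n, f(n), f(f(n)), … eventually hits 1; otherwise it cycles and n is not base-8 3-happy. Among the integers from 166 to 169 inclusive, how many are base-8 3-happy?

1

166: 166 → 288 → 128 → 8 → 1  — base-8 3-happy
167: 167 → 415 → 586 → 11 → 28 → 91 → 55 → 559 → 469 → 476 → 434 → 440 → 559  — not base-8 3-happy
168: 168 → 133 → 133  — not base-8 3-happy
169: 169 → 134 → 224 → 91 → 55 → 559 → 469 → 476 → 434 → 440 → 559  — not base-8 3-happy
base-8 3-happy: 166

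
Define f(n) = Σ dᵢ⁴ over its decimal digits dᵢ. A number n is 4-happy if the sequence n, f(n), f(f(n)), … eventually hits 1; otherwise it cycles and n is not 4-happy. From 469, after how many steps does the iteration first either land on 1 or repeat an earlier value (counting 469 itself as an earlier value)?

9

469 → 4⁴ + 6⁴ + 9⁴ = 8113
8113 → 8⁴ + 1⁴ + 1⁴ + 3⁴ = 4179
4179 → 4⁴ + 1⁴ + 7⁴ + 9⁴ = 9219
9219 → 9⁴ + 2⁴ + 1⁴ + 9⁴ = 13139
13139 → 1⁴ + 3⁴ + 1⁴ + 3⁴ + 9⁴ = 6725
6725 → 6⁴ + 7⁴ + 2⁴ + 5⁴ = 4338
4338 → 4⁴ + 3⁴ + 3⁴ + 8⁴ = 4514
4514 → 4⁴ + 5⁴ + 1⁴ + 4⁴ = 1138
1138 → 1⁴ + 1⁴ + 3⁴ + 8⁴ = 4179  — 4179 repeats.
That took 9 steps.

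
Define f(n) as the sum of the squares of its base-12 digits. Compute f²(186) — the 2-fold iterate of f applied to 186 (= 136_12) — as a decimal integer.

109

186 = (1,3,6)_12 → 46
46 = (3,10)_12 → 109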